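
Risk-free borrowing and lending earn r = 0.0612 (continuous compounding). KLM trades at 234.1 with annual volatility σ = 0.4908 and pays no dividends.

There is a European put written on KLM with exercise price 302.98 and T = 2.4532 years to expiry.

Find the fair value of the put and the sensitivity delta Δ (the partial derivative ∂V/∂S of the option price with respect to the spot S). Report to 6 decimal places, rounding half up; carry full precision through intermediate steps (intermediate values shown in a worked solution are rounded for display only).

price = 88.062369
Δ = -0.403556

σ√T = 0.4908·√2.4532 = 0.768725
d₁ = (ln(S/K) + (r+σ²/2)T) / (σ√T) = (ln(234.1/302.98) + (0.0612+0.4908²/2)·2.4532) / 0.768725 = (-0.257918 + 0.445605) / 0.768725 = 0.244153
d₂ = d₁ − σ√T = 0.244153 − 0.768725 = -0.524572
e^{−rT} = 0.860591
N(−d₁) = 0.403556,  N(−d₂) = 0.700060
Put price V = K·e^{−rT}·N(−d₂) − S·N(−d₁) = 182.534868 − 94.472499 = 88.062369
Δ = −N(−d₁) = -0.403556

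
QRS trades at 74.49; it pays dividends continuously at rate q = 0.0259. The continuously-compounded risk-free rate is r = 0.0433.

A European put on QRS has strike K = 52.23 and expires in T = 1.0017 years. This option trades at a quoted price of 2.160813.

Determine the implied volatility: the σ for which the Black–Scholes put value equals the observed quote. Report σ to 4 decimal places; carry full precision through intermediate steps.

sigma = 0.3933

At σ = 0.3933 the Black–Scholes value reproduces the quote:
σ√T = 0.3933·√1.0017 = 0.393634
d₁ = (ln(S/K) + (r−q+σ²/2)T) / (σ√T) = (ln(74.49/52.23) + (0.0433−0.0259+0.3933²/2)·1.0017) / 0.393634 = (0.355008 + 0.094904) / 0.393634 = 1.142968
d₂ = d₁ − σ√T = 1.142968 − 0.393634 = 0.749334
e^{−rT} = 0.957554
e^{−qT} = 0.974390
N(−d₁) = 0.126526,  N(−d₂) = 0.226828
V = K·e^{−rT}·N(−d₂) − S·e^{−qT}·N(−d₁) = 11.344351 − 9.183538 = 2.160813 (equal to the quote); since ∂V/∂σ > 0 for all σ, the implied volatility is unique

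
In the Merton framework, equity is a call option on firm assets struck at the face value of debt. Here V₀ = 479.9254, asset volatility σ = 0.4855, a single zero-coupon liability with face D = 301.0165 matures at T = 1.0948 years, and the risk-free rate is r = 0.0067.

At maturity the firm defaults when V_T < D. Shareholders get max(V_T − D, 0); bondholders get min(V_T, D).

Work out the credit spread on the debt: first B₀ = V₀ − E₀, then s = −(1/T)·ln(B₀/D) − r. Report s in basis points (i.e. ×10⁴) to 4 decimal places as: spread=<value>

Equity is a call on the firm's assets struck at D = 301.0165:
d₁ = [ln(V₀/D) + (r + σ²/2)T] / (σ√T)
   = [ln(479.9254/301.0165) + (0.0067 + 0.5·0.4855²)·1.0948] / (0.4855·√1.0948)
   = [0.466466 + 0.136363] / 0.507992 = 1.186690
d₂ = d₁ − σ√T = 1.186690 − 0.507992 = 0.678698
N(d₁) = 0.882325,  N(d₂) = 0.751335,  e^(−rT) = 0.992692
E₀ = V₀·N(d₁) − D·e^(−rT)·N(d₂)
   = 479.9254·0.882325 − 301.0165·0.992692·0.751335 = 198.938705
B₀ = V₀ − E₀ = 479.9254 − 198.938705 = 280.986695
spread = −(1/T)·ln(B₀/D) − r = −(1/1.0948)·ln(280.986695/301.0165) − 0.0067 = 0.05619529
in basis points: 0.05619529 × 10⁴ = 561.9529 bp

spread=561.9529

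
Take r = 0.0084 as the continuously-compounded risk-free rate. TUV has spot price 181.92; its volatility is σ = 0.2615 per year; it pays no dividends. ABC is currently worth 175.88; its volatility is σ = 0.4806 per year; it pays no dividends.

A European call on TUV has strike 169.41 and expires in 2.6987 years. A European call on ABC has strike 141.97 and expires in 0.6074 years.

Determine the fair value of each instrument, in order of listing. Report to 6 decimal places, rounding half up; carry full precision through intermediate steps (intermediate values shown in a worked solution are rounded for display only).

price(TUV call K=169.41) = 38.398207
price(ABC call K=141.97) = 44.732887

[TUV call K=169.41]
σ√T = 0.2615·√2.6987 = 0.429585
d₁ = (ln(S/K) + (r+σ²/2)T) / (σ√T) = (ln(181.92/169.41) + (0.0084+0.2615²/2)·2.6987) / 0.429585 = (0.071245 + 0.114941) / 0.429585 = 0.433409
d₂ = d₁ − σ√T = 0.433409 − 0.429585 = 0.003824
e^{−rT} = 0.977586
N(d₁) = 0.667641,  N(d₂) = 0.501526
price = S·N(d₁) − K·e^{−rT}·N(d₂) = 121.457270 − 83.059064 = 38.398207
[ABC call K=141.97]
σ√T = 0.4806·√0.6074 = 0.374560
d₁ = (ln(S/K) + (r+σ²/2)T) / (σ√T) = (ln(175.88/141.97) + (0.0084+0.4806²/2)·0.6074) / 0.374560 = (0.214186 + 0.075250) / 0.374560 = 0.772736
d₂ = d₁ − σ√T = 0.772736 − 0.374560 = 0.398176
e^{−rT} = 0.994911
N(d₁) = 0.780161,  N(d₂) = 0.654750
price = S·N(d₁) − K·e^{−rT}·N(d₂) = 137.214663 − 92.481776 = 44.732887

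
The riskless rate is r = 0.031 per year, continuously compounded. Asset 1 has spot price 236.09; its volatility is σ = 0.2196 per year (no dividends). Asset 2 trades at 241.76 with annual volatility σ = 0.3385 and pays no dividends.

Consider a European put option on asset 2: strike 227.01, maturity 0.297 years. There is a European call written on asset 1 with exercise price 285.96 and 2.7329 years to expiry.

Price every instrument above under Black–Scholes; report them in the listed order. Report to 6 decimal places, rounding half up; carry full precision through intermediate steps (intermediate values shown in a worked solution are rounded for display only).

[asset 2 put K=227.01]
σ√T = 0.3385·√0.297 = 0.184475
d₁ = (ln(S/K) + (r+σ²/2)T) / (σ√T) = (ln(241.76/227.01) + (0.031+0.3385²/2)·0.297) / 0.184475 = (0.062951 + 0.026222) / 0.184475 = 0.483394
d₂ = d₁ − σ√T = 0.483394 − 0.184475 = 0.298919
e^{−rT} = 0.990835
N(−d₁) = 0.314408,  N(−d₂) = 0.382501
price = K·e^{−rT}·N(−d₂) − S·N(−d₁) = 86.035764 − 76.011320 = 10.024444
[asset 1 call K=285.96]
σ√T = 0.2196·√2.7329 = 0.363031
d₁ = (ln(S/K) + (r+σ²/2)T) / (σ√T) = (ln(236.09/285.96) + (0.031+0.2196²/2)·2.7329) / 0.363031 = (-0.191639 + 0.150616) / 0.363031 = -0.113001
d₂ = d₁ − σ√T = -0.113001 − 0.363031 = -0.476033
e^{−rT} = 0.918770
N(d₁) = 0.455015,  N(d₂) = 0.317026
price = S·N(d₁) − K·e^{−rT}·N(d₂) = 107.424428 − 83.292541 = 24.131887

price(asset 2 put K=227.01) = 10.024444
price(asset 1 call K=285.96) = 24.131887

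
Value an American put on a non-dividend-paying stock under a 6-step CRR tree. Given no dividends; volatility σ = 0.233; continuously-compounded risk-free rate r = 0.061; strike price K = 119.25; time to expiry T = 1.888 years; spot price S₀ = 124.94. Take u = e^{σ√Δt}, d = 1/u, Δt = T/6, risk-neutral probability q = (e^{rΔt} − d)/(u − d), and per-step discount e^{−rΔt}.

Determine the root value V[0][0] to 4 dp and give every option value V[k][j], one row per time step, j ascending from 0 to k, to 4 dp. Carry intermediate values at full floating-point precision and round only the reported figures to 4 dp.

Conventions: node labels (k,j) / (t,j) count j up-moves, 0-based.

price = 8.2299
tree:
8.2299
14.0347 3.6056
23.0499 6.8976 0.9450
34.8364 12.8503 2.1002 0.0000
45.1788 23.0499 4.6672 0.0000 0.0000
54.2540 34.8364 10.3720 0.0000 0.0000 0.0000
62.2174 45.1788 23.0499 0.0000 0.0000 0.0000 0.0000

Δt=0.31467  u=1.13963  d=0.87748  q=0.54130  discount=0.98099
step 6 (expiry): payoffs max(K−S,0) = 62.2174 45.1788 23.0499 0.0000 0.0000 0.0000 0.0000
k=5: (k=5,j=0): S=64.9960, K−S=54.2540, hold=51.9869 ⇒ V=54.2540 exercise | (k=5,j=1): S=84.4136, K−S=34.8364, hold=32.5693 ⇒ V=34.8364 exercise | (k=5,j=2): S=109.6323, K−S=9.6177, hold=10.3720 ⇒ V=10.3720 continue | (k=5,j=3): S=142.3851, K−S=0.0000, hold=0.0000 ⇒ V=0.0000 continue | (k=5,j=4): S=184.9229, K−S=0.0000, hold=0.0000 ⇒ V=0.0000 continue | (k=5,j=5): S=240.1688, K−S=0.0000, hold=0.0000 ⇒ V=0.0000 continue
k=4: (k=4,j=0): S=74.0712, K−S=45.1788, hold=42.9117 ⇒ V=45.1788 exercise | (k=4,j=1): S=96.2001, K−S=23.0499, hold=21.1833 ⇒ V=23.0499 exercise | (k=4,j=2): S=124.9400, K−S=0.0000, hold=4.6672 ⇒ V=4.6672 continue | (k=4,j=3): S=162.2660, K−S=0.0000, hold=0.0000 ⇒ V=0.0000 continue | (k=4,j=4): S=210.7432, K−S=0.0000, hold=0.0000 ⇒ V=0.0000 continue
k=3: (k=3,j=0): S=84.4136, K−S=34.8364, hold=32.5693 ⇒ V=34.8364 exercise | (k=3,j=1): S=109.6323, K−S=9.6177, hold=12.8503 ⇒ V=12.8503 continue | (k=3,j=2): S=142.3851, K−S=0.0000, hold=2.1002 ⇒ V=2.1002 continue | (k=3,j=3): S=184.9229, K−S=0.0000, hold=0.0000 ⇒ V=0.0000 continue
k=2: (k=2,j=0): S=96.2001, K−S=23.0499, hold=22.4993 ⇒ V=23.0499 exercise | (k=2,j=1): S=124.9400, K−S=0.0000, hold=6.8976 ⇒ V=6.8976 continue | (k=2,j=2): S=162.2660, K−S=0.0000, hold=0.9450 ⇒ V=0.9450 continue
k=1: (k=1,j=0): S=109.6323, K−S=9.6177, hold=14.0347 ⇒ V=14.0347 continue | (k=1,j=1): S=142.3851, K−S=0.0000, hold=3.6056 ⇒ V=3.6056 continue
k=0: (k=0,j=0): S=124.9400, K−S=0.0000, hold=8.2299 ⇒ V=8.2299 continue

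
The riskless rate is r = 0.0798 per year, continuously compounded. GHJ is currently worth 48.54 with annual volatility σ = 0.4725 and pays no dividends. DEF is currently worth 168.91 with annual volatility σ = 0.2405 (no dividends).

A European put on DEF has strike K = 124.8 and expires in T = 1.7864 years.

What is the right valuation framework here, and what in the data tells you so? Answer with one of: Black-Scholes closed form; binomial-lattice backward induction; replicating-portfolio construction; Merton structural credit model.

Key observation: the instrument is a plain European put (strike 124.8) on a lognormal asset; the exact continuous-time formula applies directly.

framework: Black-Scholes closed form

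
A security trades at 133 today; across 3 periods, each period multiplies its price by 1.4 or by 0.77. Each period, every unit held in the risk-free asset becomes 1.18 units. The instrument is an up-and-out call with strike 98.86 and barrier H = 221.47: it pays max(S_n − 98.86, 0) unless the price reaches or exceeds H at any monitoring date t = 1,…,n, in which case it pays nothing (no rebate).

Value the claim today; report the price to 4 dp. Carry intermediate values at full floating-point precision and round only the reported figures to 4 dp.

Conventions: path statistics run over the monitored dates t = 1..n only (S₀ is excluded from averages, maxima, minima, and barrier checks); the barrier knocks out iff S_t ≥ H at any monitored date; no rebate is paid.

price = 20.0107

No-arbitrage gives p* = (R−d)/(u−d) = 0.6508: enumerate every path, weight its payoff by its p*-probability, and discount by R^3.
Enumerate all 2^3 = 8 price paths (U = up ×1.4, D = down ×0.77); each path with k up-moves has probability p*^k·(1−p*)^(3−k).
DDD: M=102.4100, payoff=0.0000, prob=0.042584
UDD: M=186.2000, payoff=11.5380, prob=0.079361
DUD: M=143.3740, payoff=11.5380, prob=0.079361
UUD: M=260.6800, payoff=0.0000, prob=0.147900
DDU: M=110.3980, payoff=11.5380, prob=0.079361
UDU: M=200.7236, payoff=101.8636, prob=0.147900
DUU: M=200.7236, payoff=101.8636, prob=0.147900
UUU: M=364.9520, payoff=0.0000, prob=0.275632
Price = Σ prob·payoff / R^3 = 32.878292 / 1.643032 = 20.0107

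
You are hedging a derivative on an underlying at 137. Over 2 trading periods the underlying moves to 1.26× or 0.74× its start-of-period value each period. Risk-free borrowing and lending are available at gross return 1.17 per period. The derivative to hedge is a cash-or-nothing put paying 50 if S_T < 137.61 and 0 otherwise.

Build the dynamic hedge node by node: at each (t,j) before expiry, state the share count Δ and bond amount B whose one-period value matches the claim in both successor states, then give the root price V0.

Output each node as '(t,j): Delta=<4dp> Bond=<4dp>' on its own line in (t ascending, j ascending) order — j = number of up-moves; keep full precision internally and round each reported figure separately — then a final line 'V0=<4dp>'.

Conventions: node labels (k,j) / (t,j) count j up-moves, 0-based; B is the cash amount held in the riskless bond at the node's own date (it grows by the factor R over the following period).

(0,0): Delta=-0.4960 Bond=79.5082
(1,0): Delta=0.0000 Bond=42.7350
(1,1): Delta=-0.5570 Bond=103.5503
V0=11.5494

No-arbitrage ⇒ martingale measure with p* = (R−d)/(u−d) = 0.8269.
Expiry values: V(2,0)=50.0000, V(2,1)=50.0000, V(2,2)=0.0000
Node (1,0) S=101.3800: V=(p*·50.0000+(1−p*)·50.0000)/1.17=42.7350; Δ=(50.0000−50.0000)/(127.7388−75.0212)=0.0000; B=V−Δ·S=42.7350
Node (1,1) S=172.6200: V=(p*·0.0000+(1−p*)·50.0000)/1.17=7.3964; Δ=(0.0000−50.0000)/(217.5012−127.7388)=-0.5570; B=V−Δ·S=103.5503
Node (0,0) S=137.0000: V=(p*·7.3964+(1−p*)·42.7350)/1.17=11.5494; Δ=(7.3964−42.7350)/(172.6200−101.3800)=-0.4960; B=V−Δ·S=79.5082
As a check, the time-0 holding Δ(0,0)·S0 + B(0,0) comes to 11.5494 — exactly V0.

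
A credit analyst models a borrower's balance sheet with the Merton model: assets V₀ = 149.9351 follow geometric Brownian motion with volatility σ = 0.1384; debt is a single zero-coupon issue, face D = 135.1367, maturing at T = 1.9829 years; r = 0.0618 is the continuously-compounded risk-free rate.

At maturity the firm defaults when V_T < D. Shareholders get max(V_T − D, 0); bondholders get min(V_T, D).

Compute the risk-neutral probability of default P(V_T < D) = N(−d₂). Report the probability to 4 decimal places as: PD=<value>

PD=0.1435

Work the structural quantities from V₀ = 149.9351 against face 135.1367:
d₁ = [ln(V₀/D) + (r + σ²/2)T] / (σ√T)
   = [ln(149.9351/135.1367) + (0.0618 + 0.5·0.1384²)·1.9829] / (0.1384·√1.9829)
   = [0.103916 + 0.141534] / 0.194889 = 1.259436
d₂ = d₁ − σ√T = 1.259436 − 0.194889 = 1.064547
risk-neutral PD = N(−d₂) = N(-1.064547) = 0.143540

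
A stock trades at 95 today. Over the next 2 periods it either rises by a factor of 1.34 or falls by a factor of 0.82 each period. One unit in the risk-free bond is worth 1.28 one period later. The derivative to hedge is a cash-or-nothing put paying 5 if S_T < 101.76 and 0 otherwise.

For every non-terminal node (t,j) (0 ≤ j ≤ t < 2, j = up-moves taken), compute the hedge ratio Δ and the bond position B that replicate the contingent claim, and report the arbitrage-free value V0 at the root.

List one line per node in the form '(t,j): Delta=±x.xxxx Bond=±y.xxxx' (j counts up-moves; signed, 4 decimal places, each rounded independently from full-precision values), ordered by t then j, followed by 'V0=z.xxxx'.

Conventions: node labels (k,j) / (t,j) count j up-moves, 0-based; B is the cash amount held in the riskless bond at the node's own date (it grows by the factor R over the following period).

Arbitrage-free pricing uses the up-move probability p* = (R−d)/(u−d) = 0.8846, discounting each step at R = 1.28.
Expiry values: V(2,0)=5.0000, V(2,1)=0.0000, V(2,2)=0.0000
  t=1,j=0: stock 77.9000 → up 104.3860 (V=0.0000), down 63.8780 (V=5.0000). Price 0.4507; hedge Δ=-0.1234, bond B=10.0661.
  t=1,j=1: stock 127.3000 → up 170.5820 (V=0.0000), down 104.3860 (V=0.0000). Price 0.0000; hedge Δ=0.0000, bond B=0.0000.
  t=0,j=0: stock 95.0000 → up 127.3000 (V=0.0000), down 77.9000 (V=0.4507). Price 0.0406; hedge Δ=-0.0091, bond B=0.9074.
Sanity check at the root: Δ(0,0)·S0 + B(0,0) reproduces V0 = 0.0406.

(0,0): Delta=-0.0091 Bond=0.9074
(1,0): Delta=-0.1234 Bond=10.0661
(1,1): Delta=0.0000 Bond=0.0000
V0=0.0406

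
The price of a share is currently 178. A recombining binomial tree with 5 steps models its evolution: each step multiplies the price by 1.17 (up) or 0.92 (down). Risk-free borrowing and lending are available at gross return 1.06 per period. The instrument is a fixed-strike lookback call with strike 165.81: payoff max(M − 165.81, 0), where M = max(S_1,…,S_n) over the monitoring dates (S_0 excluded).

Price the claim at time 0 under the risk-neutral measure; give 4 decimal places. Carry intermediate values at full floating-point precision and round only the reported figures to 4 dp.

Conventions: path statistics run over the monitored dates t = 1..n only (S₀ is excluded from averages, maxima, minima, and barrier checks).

Set p* = 0.5600 (from d < R < u); the path-dependent value is the discounted p*-expectation over all price paths.
Enumerate all 2^5 = 32 price paths (U = up ×1.17, D = down ×0.92); each path with k up-moves has probability p*^k·(1−p*)^(5−k).
DDDDD: M=163.7600, payoff=0.0000, prob=0.016492
UDDDD: M=208.2600, payoff=42.4500, prob=0.020989
DUDDD: M=191.5992, payoff=25.7892, prob=0.020989
UUDDD: M=243.6642, payoff=77.8542, prob=0.026714
DDUDD: M=176.2713, payoff=10.4613, prob=0.020989
UDUDD: M=224.1711, payoff=58.3611, prob=0.026714
DUUDD: M=224.1711, payoff=58.3611, prob=0.026714
UUUDD: M=285.0871, payoff=119.2771, prob=0.033999
DDDUD: M=163.7600, payoff=0.0000, prob=0.020989
UDDUD: M=208.2600, payoff=42.4500, prob=0.026714
DUDUD: M=206.2374, payoff=40.4274, prob=0.026714
UUDUD: M=262.2801, payoff=96.4701, prob=0.033999
DDUUD: M=206.2374, payoff=40.4274, prob=0.026714
UDUUD: M=262.2801, payoff=96.4701, prob=0.033999
DUUUD: M=262.2801, payoff=96.4701, prob=0.033999
UUUUD: M=333.5519, payoff=167.7419, prob=0.043272
DDDDU: M=163.7600, payoff=0.0000, prob=0.020989
UDDDU: M=208.2600, payoff=42.4500, prob=0.026714
DUDDU: M=191.5992, payoff=25.7892, prob=0.026714
UUDDU: M=243.6642, payoff=77.8542, prob=0.033999
DDUDU: M=189.7384, payoff=23.9284, prob=0.026714
UDUDU: M=241.2977, payoff=75.4877, prob=0.033999
DUUDU: M=241.2977, payoff=75.4877, prob=0.033999
UUUDU: M=306.8678, payoff=141.0578, prob=0.043272
DDDUU: M=189.7384, payoff=23.9284, prob=0.026714
UDDUU: M=241.2977, payoff=75.4877, prob=0.033999
DUDUU: M=241.2977, payoff=75.4877, prob=0.033999
UUDUU: M=306.8678, payoff=141.0578, prob=0.043272
DDUUU: M=241.2977, payoff=75.4877, prob=0.033999
UDUUU: M=306.8678, payoff=141.0578, prob=0.043272
DUUUU: M=306.8678, payoff=141.0578, prob=0.043272
UUUUU: M=390.2558, payoff=224.4458, prob=0.055073
Price = Σ prob·payoff / R^5 = 86.654415 / 1.338226 = 64.7532

price = 64.7532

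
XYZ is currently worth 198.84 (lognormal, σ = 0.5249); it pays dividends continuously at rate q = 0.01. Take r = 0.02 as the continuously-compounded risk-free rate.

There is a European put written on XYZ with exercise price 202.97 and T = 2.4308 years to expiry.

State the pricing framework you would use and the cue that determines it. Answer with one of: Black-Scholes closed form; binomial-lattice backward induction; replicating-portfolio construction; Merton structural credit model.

framework: Black-Scholes closed form

Key observation: everything needed for the exact continuous-time valuation of the European put on XYZ (strike 202.97) is given, and no feature rules the closed form out.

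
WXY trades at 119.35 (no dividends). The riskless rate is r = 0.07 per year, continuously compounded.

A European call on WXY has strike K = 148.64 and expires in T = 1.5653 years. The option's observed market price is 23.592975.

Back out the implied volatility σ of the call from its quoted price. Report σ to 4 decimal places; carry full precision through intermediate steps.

At σ = 0.4840 the Black–Scholes value reproduces the quote:
σ√T = 0.484·√1.5653 = 0.605542
d₁ = (ln(S/K) + (r+σ²/2)T) / (σ√T) = (ln(119.35/148.64) + (0.07+0.484²/2)·1.5653) / 0.605542 = (-0.219467 + 0.292911) / 0.605542 = 0.121287
d₂ = d₁ − σ√T = 0.121287 − 0.605542 = -0.484255
e^{−rT} = 0.896219
N(d₁) = 0.548268,  N(d₂) = 0.314103
V = S·N(d₁) − K·e^{−rT}·N(d₂) = 65.435817 − 41.842842 = 23.592975 (the quoted price), and the Black–Scholes price is strictly increasing in σ, so σ is unique

sigma = 0.4840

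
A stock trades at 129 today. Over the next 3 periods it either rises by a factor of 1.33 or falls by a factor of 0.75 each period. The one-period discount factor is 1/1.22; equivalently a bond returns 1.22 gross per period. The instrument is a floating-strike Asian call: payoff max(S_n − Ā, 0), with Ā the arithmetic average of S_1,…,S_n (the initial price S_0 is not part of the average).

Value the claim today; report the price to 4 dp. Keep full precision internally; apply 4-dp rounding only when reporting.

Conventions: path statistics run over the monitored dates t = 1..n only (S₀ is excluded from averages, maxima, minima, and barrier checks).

Risk-neutral up-probability p* = (R−d)/(u−d) = (1.22−0.75)/(1.33−0.75) = 0.8103; the claim prices as the p*-weighted sum of path payoffs discounted by R^3.
Enumerate all 2^3 = 8 price paths (U = up ×1.33, D = down ×0.75); each path with k up-moves has probability p*^k·(1−p*)^(3−k).
DDD: Ā=74.5781, payoff=0.0000, prob=0.006822
UDD: Ā=132.2519, payoff=0.0000, prob=0.029147
DUD: Ā=107.3119, payoff=0.0000, prob=0.029147
UUD: Ā=190.2997, payoff=0.0000, prob=0.124539
DDU: Ā=88.6069, payoff=7.9013, prob=0.029147
UDU: Ā=157.1295, payoff=14.0115, prob=0.124539
DUU: Ā=132.1895, payoff=38.9515, prob=0.124539
UUU: Ā=234.4161, payoff=69.0741, prob=0.532120
Price = Σ prob·payoff / R^3 = 43.581959 / 1.815848 = 24.0009

price = 24.0009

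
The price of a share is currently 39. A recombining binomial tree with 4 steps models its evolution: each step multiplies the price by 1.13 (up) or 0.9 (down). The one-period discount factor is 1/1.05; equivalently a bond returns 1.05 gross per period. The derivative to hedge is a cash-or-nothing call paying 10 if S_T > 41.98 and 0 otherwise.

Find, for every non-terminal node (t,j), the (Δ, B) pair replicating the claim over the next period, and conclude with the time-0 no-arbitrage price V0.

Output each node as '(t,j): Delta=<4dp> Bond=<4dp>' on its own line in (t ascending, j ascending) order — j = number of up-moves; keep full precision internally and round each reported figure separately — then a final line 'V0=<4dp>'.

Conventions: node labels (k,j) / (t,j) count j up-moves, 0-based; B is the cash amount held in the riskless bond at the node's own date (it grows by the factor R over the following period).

(0,0): Delta=0.4274 Bond=-12.0058
(1,0): Delta=0.4779 Bond=-14.3772
(1,1): Delta=0.4060 Bond=-11.6615
(2,0): Delta=0.0000 Bond=0.0000
(2,1): Delta=0.6809 Bond=-23.1473
(2,2): Delta=0.2892 Bond=-6.4298
(3,0): Delta=0.0000 Bond=0.0000
(3,1): Delta=0.0000 Bond=0.0000
(3,2): Delta=0.9701 Bond=-37.2671
(3,3): Delta=0.0000 Bond=9.5238
V0=4.6634

Under the risk-neutral measure, an up-move has probability p* = (R−d)/(u−d) = 0.6522 and values discount at R = 1.05.
Terminal payoffs: V(4,0)=0.0000, V(4,1)=0.0000, V(4,2)=0.0000, V(4,3)=10.0000, V(4,4)=10.0000
Node (3,0) S=28.4310: V=(p*·0.0000+(1−p*)·0.0000)/1.05=0.0000; Δ=(0.0000−0.0000)/(32.1270−25.5879)=0.0000; B=V−Δ·S=0.0000
Node (3,1) S=35.6967: V=(p*·0.0000+(1−p*)·0.0000)/1.05=0.0000; Δ=(0.0000−0.0000)/(40.3373−32.1270)=0.0000; B=V−Δ·S=0.0000
Node (3,2) S=44.8192: V=(p*·10.0000+(1−p*)·0.0000)/1.05=6.2112; Δ=(10.0000−0.0000)/(50.6457−40.3373)=0.9701; B=V−Δ·S=-37.2671
Node (3,3) S=56.2730: V=(p*·10.0000+(1−p*)·10.0000)/1.05=9.5238; Δ=(10.0000−10.0000)/(63.5885−50.6457)=0.0000; B=V−Δ·S=9.5238
Node (2,0) S=31.5900: V=(p*·0.0000+(1−p*)·0.0000)/1.05=0.0000; Δ=(0.0000−0.0000)/(35.6967−28.4310)=0.0000; B=V−Δ·S=0.0000
Node (2,1) S=39.6630: V=(p*·6.2112+(1−p*)·0.0000)/1.05=3.8579; Δ=(6.2112−0.0000)/(44.8192−35.6967)=0.6809; B=V−Δ·S=-23.1473
Node (2,2) S=49.7991: V=(p*·9.5238+(1−p*)·6.2112)/1.05=7.9729; Δ=(9.5238−6.2112)/(56.2730−44.8192)=0.2892; B=V−Δ·S=-6.4298
Node (1,0) S=35.1000: V=(p*·3.8579+(1−p*)·0.0000)/1.05=2.3962; Δ=(3.8579−0.0000)/(39.6630−31.5900)=0.4779; B=V−Δ·S=-14.3772
Node (1,1) S=44.0700: V=(p*·7.9729+(1−p*)·3.8579)/1.05=6.2301; Δ=(7.9729−3.8579)/(49.7991−39.6630)=0.4060; B=V−Δ·S=-11.6615
Node (0,0) S=39.0000: V=(p*·6.2301+(1−p*)·2.3962)/1.05=4.6634; Δ=(6.2301−2.3962)/(44.0700−35.1000)=0.4274; B=V−Δ·S=-12.0058
Verification: the root portfolio costs Δ(0,0)·S0 + B(0,0) = 4.6634, matching V0.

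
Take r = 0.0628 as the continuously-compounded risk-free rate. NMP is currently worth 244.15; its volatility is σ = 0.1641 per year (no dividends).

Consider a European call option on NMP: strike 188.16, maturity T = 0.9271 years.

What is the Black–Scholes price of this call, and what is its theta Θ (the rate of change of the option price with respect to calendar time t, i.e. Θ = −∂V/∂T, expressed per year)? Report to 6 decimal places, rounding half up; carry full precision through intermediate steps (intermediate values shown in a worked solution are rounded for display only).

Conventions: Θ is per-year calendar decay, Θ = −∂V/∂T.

price = 66.898322
Θ = -11.777464

σ√T = 0.1641·√0.9271 = 0.158005
d₁ = (ln(S/K) + (r+σ²/2)T) / (σ√T) = (ln(244.15/188.16) + (0.0628+0.1641²/2)·0.9271) / 0.158005 = (0.260490 + 0.070705) / 0.158005 = 2.096099
d₂ = d₁ − σ√T = 2.096099 − 0.158005 = 1.938093
e^{−rT} = 0.943441
N(d₁) = 0.981963,  N(d₂) = 0.973694
Call price V = S·N(d₁) − K·e^{−rT}·N(d₂) = 239.746334 − 172.848013 = 66.898322
φ(d₁) = (1/√(2π))·e^{−d₁²/2} = 0.044345
Θ = −S·φ(d₁)·σ/(2√T) − r·K·e^{−rT}·N(d₂) = −0.922609 − 10.854855 = -11.777464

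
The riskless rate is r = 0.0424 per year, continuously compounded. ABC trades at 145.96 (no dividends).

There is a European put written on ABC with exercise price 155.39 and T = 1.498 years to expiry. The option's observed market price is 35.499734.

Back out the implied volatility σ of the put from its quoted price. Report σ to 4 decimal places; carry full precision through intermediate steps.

At σ = 0.5073 the Black–Scholes value reproduces the quote:
σ√T = 0.5073·√1.498 = 0.620899
d₁ = (ln(S/K) + (r+σ²/2)T) / (σ√T) = (ln(145.96/155.39) + (0.0424+0.5073²/2)·1.498) / 0.620899 = (-0.062605 + 0.256273) / 0.620899 = 0.311915
d₂ = d₁ − σ√T = 0.311915 − 0.620899 = -0.308984
e^{−rT} = 0.938460
N(−d₁) = 0.377553,  N(−d₂) = 0.621333
V = K·e^{−rT}·N(−d₂) − S·N(−d₁) = 90.607332 − 55.107597 = 35.499734 (matching the quote); vega is positive throughout, so no other σ reproduces this price

sigma = 0.5073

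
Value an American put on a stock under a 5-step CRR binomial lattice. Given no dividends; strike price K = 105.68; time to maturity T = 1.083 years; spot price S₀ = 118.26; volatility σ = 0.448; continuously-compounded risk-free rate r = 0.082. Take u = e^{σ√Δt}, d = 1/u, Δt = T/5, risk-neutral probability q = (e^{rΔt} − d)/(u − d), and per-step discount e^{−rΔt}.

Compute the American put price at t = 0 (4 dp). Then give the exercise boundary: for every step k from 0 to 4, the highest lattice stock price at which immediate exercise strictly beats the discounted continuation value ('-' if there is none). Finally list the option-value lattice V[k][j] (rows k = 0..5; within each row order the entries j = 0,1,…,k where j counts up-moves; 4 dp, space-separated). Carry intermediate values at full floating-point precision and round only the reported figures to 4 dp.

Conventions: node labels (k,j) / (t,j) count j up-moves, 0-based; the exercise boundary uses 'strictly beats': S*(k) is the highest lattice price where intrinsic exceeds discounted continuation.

params: Δt=0.21660 u=1.23183 d=0.81180 q=0.49073 e^(-rΔt)=0.98240
t_5 payoffs: 63.9849 42.4117 9.6765 0.0000 0.0000 0.0000
t_4: node(4,0) S=51.3612 payoff=54.3188 vs cont=52.4584 → 54.3188 [stop]  node(4,1) S=77.9357 payoff=27.7443 vs cont=25.8838 → 27.7443 [stop]  node(4,2) S=118.2600 payoff=0.0000 vs cont=4.8412 → 4.8412 [wait]  node(4,3) S=179.4482 payoff=0.0000 vs cont=0.0000 → 0.0000 [wait]  node(4,4) S=272.2955 payoff=0.0000 vs cont=0.0000 → 0.0000 [wait]  ⇒ S*(4)=77.9357
t_3: node(3,0) S=63.2683 payoff=42.4117 vs cont=40.5513 → 42.4117 [stop]  node(3,1) S=96.0035 payoff=9.6765 vs cont=16.2146 → 16.2146 [wait]  node(3,2) S=145.6762 payoff=0.0000 vs cont=2.4221 → 2.4221 [wait]  node(3,3) S=221.0496 payoff=0.0000 vs cont=0.0000 → 0.0000 [wait]  ⇒ S*(3)=63.2683
t_2: node(2,0) S=77.9357 payoff=27.7443 vs cont=29.0358 → 29.0358 [wait]  node(2,1) S=118.2600 payoff=0.0000 vs cont=9.2800 → 9.2800 [wait]  node(2,2) S=179.4482 payoff=0.0000 vs cont=1.2118 → 1.2118 [wait]  ⇒ S*(2)=-
t_1: node(1,0) S=96.0035 payoff=9.6765 vs cont=19.0006 → 19.0006 [wait]  node(1,1) S=145.6762 payoff=0.0000 vs cont=5.2270 → 5.2270 [wait]  ⇒ S*(1)=-
t_0: node(0,0) S=118.2600 payoff=0.0000 vs cont=12.0260 → 12.0260 [wait]  ⇒ S*(0)=-

price = 12.0260
boundary = - - - 63.2683 77.9357
tree:
12.0260
19.0006 5.2270
29.0358 9.2800 1.2118
42.4117 16.2146 2.4221 0.0000
54.3188 27.7443 4.8412 0.0000 0.0000
63.9849 42.4117 9.6765 0.0000 0.0000 0.0000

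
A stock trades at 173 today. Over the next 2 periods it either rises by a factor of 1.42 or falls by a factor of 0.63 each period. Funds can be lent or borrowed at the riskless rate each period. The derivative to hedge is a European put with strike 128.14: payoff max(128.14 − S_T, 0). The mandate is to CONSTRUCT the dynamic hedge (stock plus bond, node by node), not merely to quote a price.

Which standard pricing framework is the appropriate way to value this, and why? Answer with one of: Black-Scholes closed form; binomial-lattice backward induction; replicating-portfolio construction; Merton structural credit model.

Key observation: the mandate to exhibit the hedge at every date and state singles out the replicating-portfolio construction on the 2-period tree with factors 1.42 and 0.63 from 173.

framework: replicating-portfolio construction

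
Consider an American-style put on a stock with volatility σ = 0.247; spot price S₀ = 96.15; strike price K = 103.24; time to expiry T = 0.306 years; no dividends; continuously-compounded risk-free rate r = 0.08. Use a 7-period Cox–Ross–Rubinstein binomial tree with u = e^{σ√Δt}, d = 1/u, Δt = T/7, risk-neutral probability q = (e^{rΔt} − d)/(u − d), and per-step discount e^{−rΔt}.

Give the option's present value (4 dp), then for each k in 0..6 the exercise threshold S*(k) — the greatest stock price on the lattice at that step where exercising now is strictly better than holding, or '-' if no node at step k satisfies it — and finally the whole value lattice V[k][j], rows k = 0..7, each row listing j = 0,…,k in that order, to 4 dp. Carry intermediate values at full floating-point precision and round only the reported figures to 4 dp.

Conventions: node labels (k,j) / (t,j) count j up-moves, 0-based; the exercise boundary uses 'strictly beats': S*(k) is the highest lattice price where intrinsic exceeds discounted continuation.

Δt=0.04371, u=1.05300, d=0.94967, q=0.52100, disc=e^(-rΔt)=0.99651
k=7 terminal: V=max(K-S,0) → 36.2589 28.9708 20.8898 11.9294 1.9941 0.0000 0.0000 0.0000
k=6: j=0 S=70.5311 intr=32.7089 cont=32.3485 V=32.7089[EX]; j=1 S=78.2054 intr=25.0346 cont=24.6742 V=25.0346[EX]; j=2 S=86.7148 intr=16.5252 cont=16.1648 V=16.5252[EX]; j=3 S=96.1500 intr=7.0900 cont=6.7296 V=7.0900[EX]; j=4 S=106.6119 intr=0.0000 cont=0.9519 V=0.9519[hold]; j=5 S=118.2121 intr=0.0000 cont=0.0000 V=0.0000[hold]; j=6 S=131.0744 intr=0.0000 cont=0.0000 V=0.0000[hold]  S*(6)=96.1500
k=5: j=0 S=74.2692 intr=28.9708 cont=28.6104 V=28.9708[EX]; j=1 S=82.3502 intr=20.8898 cont=20.5293 V=20.8898[EX]; j=2 S=91.3106 intr=11.9294 cont=11.5690 V=11.9294[EX]; j=3 S=101.2459 intr=1.9941 cont=3.8785 V=3.8785[hold]; j=4 S=112.2622 intr=0.0000 cont=0.4543 V=0.4543[hold]; j=5 S=124.4772 intr=0.0000 cont=0.0000 V=0.0000[hold]  S*(5)=91.3106
k=4: j=0 S=78.2054 intr=25.0346 cont=24.6742 V=25.0346[EX]; j=1 S=86.7148 intr=16.5252 cont=16.1648 V=16.5252[EX]; j=2 S=96.1500 intr=7.0900 cont=7.7079 V=7.7079[hold]; j=3 S=106.6119 intr=0.0000 cont=2.0872 V=2.0872[hold]; j=4 S=118.2121 intr=0.0000 cont=0.2169 V=0.2169[hold]  S*(4)=86.7148
k=3: j=0 S=82.3502 intr=20.8898 cont=20.5293 V=20.8898[EX]; j=1 S=91.3106 intr=11.9294 cont=11.8898 V=11.9294[EX]; j=2 S=101.2459 intr=1.9941 cont=4.7629 V=4.7629[hold]; j=3 S=112.2622 intr=0.0000 cont=1.1089 V=1.1089[hold]  S*(3)=91.3106
k=2: j=0 S=86.7148 intr=16.5252 cont=16.1648 V=16.5252[EX]; j=1 S=96.1500 intr=7.0900 cont=8.1671 V=8.1671[hold]; j=2 S=106.6119 intr=0.0000 cont=2.8492 V=2.8492[hold]  S*(2)=86.7148
k=1: j=0 S=91.3106 intr=11.9294 cont=12.1282 V=12.1282[hold]; j=1 S=101.2459 intr=1.9941 cont=5.3776 V=5.3776[hold]  S*(1)=-
k=0: j=0 S=96.1500 intr=7.0900 cont=8.5811 V=8.5811[hold]  S*(0)=-

price = 8.5811
boundary = - - 86.7148 91.3106 86.7148 91.3106 96.1500
tree:
8.5811
12.1282 5.3776
16.5252 8.1671 2.8492
20.8898 11.9294 4.7629 1.1089
25.0346 16.5252 7.7079 2.0872 0.2169
28.9708 20.8898 11.9294 3.8785 0.4543 0.0000
32.7089 25.0346 16.5252 7.0900 0.9519 0.0000 0.0000
36.2589 28.9708 20.8898 11.9294 1.9941 0.0000 0.0000 0.0000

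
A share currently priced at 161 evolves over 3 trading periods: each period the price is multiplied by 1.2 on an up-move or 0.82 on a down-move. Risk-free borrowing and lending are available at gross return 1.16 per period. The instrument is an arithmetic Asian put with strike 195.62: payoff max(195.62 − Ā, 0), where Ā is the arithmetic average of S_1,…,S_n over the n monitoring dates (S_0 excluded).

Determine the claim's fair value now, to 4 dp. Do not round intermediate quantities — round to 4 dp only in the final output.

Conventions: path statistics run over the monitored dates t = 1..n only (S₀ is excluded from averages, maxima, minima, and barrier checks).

price = 3.8237

Risk-neutral up-probability p* = (R−d)/(u−d) = (1.16−0.82)/(1.2−0.82) = 0.8947; the claim prices as the p*-weighted sum of path payoffs discounted by R^3.
Enumerate all 2^3 = 8 price paths (U = up ×1.2, D = down ×0.82); each path with k up-moves has probability p*^k·(1−p*)^(3−k).
DDD: Ā=109.6822, payoff=85.9378, prob=0.001166
UDD: Ā=160.5106, payoff=35.1094, prob=0.009914
DUD: Ā=140.1172, payoff=55.5028, prob=0.009914
UUD: Ā=205.0496, payoff=0.0000, prob=0.084269
DDU: Ā=123.3947, payoff=72.2253, prob=0.009914
UDU: Ā=180.5776, payoff=15.0424, prob=0.084269
DUU: Ā=160.1843, payoff=35.4357, prob=0.084269
UUU: Ā=234.4160, payoff=0.0000, prob=0.716285
Price = Σ prob·payoff / R^3 = 5.968336 / 1.560896 = 3.8237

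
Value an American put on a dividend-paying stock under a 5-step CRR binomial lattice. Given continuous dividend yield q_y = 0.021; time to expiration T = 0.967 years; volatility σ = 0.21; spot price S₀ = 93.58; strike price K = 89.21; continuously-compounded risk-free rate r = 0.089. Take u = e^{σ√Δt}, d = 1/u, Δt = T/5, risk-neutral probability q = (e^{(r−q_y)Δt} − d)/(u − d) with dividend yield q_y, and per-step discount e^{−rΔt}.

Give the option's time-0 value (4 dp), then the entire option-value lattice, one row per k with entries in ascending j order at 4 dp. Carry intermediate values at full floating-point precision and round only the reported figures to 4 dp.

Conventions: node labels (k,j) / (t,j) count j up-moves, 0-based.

price = 3.8169
tree:
3.8169
6.7214 1.5468
11.4123 3.0728 0.3396
18.2753 5.9944 0.7652 0.0000
24.5329 11.4123 1.7243 0.0000 0.0000
30.2384 18.2753 3.8853 0.0000 0.0000 0.0000

Δt=0.19340, u=1.09675, d=0.91178, q=0.54850, disc=e^(-rΔt)=0.98293
k=5 terminal: V=max(K-S,0) → 30.2384 18.2753 3.8853 0.0000 0.0000 0.0000
k=4: j=0 S=64.6771 intr=24.5329 cont=23.2726 V=24.5329[EX]; j=1 S=77.7977 intr=11.4123 cont=10.2052 V=11.4123[EX]; j=2 S=93.5800 intr=0.0000 cont=1.7243 V=1.7243[hold]; j=3 S=112.5639 intr=0.0000 cont=0.0000 V=0.0000[hold]; j=4 S=135.3990 intr=0.0000 cont=0.0000 V=0.0000[hold]
k=3: j=0 S=70.9347 intr=18.2753 cont=17.0404 V=18.2753[EX]; j=1 S=85.3247 intr=3.8853 cont=5.9944 V=5.9944[hold]; j=2 S=102.6340 intr=0.0000 cont=0.7652 V=0.7652[hold]; j=3 S=123.4546 intr=0.0000 cont=0.0000 V=0.0000[hold]
k=2: j=0 S=77.7977 intr=11.4123 cont=11.3423 V=11.4123[EX]; j=1 S=93.5800 intr=0.0000 cont=3.0728 V=3.0728[hold]; j=2 S=112.5639 intr=0.0000 cont=0.3396 V=0.3396[hold]
k=1: j=0 S=85.3247 intr=3.8853 cont=6.7214 V=6.7214[hold]; j=1 S=102.6340 intr=0.0000 cont=1.5468 V=1.5468[hold]
k=0: j=0 S=93.5800 intr=0.0000 cont=3.8169 V=3.8169[hold]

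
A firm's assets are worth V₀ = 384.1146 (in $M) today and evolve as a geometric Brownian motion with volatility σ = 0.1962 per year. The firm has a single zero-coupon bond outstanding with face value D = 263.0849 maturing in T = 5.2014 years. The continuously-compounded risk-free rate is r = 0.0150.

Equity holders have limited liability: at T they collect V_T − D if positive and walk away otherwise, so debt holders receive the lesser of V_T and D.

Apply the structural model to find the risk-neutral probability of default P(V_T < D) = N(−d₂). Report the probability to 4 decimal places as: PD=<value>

PD=0.2129

Apply the equity-as-call identities (strike 263.0849, horizon 5.2014 years):
d₁ = [ln(V₀/D) + (r + σ²/2)T] / (σ√T)
   = [ln(384.1146/263.0849) + (0.0150 + 0.5·0.1962²)·5.2014] / (0.1962·√5.2014)
   = [0.378464 + 0.178133] / 0.447465 = 1.243891
d₂ = d₁ − σ√T = 1.243891 − 0.447465 = 0.796426
risk-neutral PD = N(−d₂) = N(-0.796426) = 0.212892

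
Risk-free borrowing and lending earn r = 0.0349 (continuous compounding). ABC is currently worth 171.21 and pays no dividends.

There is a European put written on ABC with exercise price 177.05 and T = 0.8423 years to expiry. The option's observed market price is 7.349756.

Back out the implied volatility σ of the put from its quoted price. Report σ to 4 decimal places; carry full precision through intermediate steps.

sigma = 0.1113

At σ = 0.1113 the Black–Scholes value reproduces the quote:
σ√T = 0.1113·√0.8423 = 0.102148
d₁ = (ln(S/K) + (r+σ²/2)T) / (σ√T) = (ln(171.21/177.05) + (0.0349+0.1113²/2)·0.8423) / 0.102148 = (-0.033541 + 0.034613) / 0.102148 = 0.010495
d₂ = d₁ − σ√T = 0.010495 − 0.102148 = -0.091653
e^{−rT} = 0.971032
N(−d₁) = 0.495813,  N(−d₂) = 0.536513
V = K·e^{−rT}·N(−d₂) − S·N(−d₁) = 92.237930 − 84.888174 = 7.349756 (the quoted price), and the Black–Scholes price is strictly increasing in σ, so σ is unique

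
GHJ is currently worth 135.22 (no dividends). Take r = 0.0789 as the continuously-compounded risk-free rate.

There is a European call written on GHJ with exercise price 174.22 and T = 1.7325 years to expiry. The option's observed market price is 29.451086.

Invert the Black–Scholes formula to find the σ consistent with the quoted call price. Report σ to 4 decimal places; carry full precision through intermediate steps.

sigma = 0.5033

At σ = 0.5033 the Black–Scholes value reproduces the quote:
σ√T = 0.5033·√1.7325 = 0.662466
d₁ = (ln(S/K) + (r+σ²/2)T) / (σ√T) = (ln(135.22/174.22) + (0.0789+0.5033²/2)·1.7325) / 0.662466 = (-0.253416 + 0.356125) / 0.662466 = 0.155040
d₂ = d₁ − σ√T = 0.155040 − 0.662466 = -0.507425
e^{−rT} = 0.872237
N(d₁) = 0.561605,  N(d₂) = 0.305928
V = S·N(d₁) − K·e^{−rT}·N(d₂) = 75.940267 − 46.489181 = 29.451086 (the observed quote) — the price is monotone increasing in volatility, hence this σ is the only solution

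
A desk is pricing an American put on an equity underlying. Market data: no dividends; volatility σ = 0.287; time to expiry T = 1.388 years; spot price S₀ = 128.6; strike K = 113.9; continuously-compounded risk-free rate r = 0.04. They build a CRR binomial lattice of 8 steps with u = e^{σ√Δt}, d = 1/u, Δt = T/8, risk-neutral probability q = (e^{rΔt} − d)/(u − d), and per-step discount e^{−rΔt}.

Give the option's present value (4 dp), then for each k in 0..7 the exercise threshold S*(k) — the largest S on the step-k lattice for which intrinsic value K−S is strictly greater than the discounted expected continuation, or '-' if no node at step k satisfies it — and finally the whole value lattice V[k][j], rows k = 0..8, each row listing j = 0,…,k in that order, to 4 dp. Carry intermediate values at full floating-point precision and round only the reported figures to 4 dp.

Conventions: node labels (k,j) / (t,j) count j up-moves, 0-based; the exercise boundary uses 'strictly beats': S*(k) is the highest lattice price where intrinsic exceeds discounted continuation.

price = 8.2654
boundary = - - - - 79.7205 70.7379 79.7205 89.8437
tree:
8.2654
12.3605 4.2726
17.9648 6.9108 1.6857
25.2576 10.8995 3.0059 0.3848
34.1795 16.6598 5.2729 0.7737 0.0000
43.1621 24.4755 9.0516 1.5557 0.0000 0.0000
51.1326 34.1795 15.0822 3.1282 0.0000 0.0000 0.0000
58.2049 43.1621 24.0563 6.2900 0.0000 0.0000 0.0000 0.0000
64.4804 51.1326 34.1795 12.6476 0.0000 0.0000 0.0000 0.0000 0.0000

params: Δt=0.17350 u=1.12698 d=0.88732 q=0.49921 e^(-rΔt)=0.99308
t_8 payoffs: 64.4804 51.1326 34.1795 12.6476 0.0000 0.0000 0.0000 0.0000 0.0000
t_7: node(7,0) S=55.6951 payoff=58.2049 vs cont=57.4172 → 58.2049 [stop]  node(7,1) S=70.7379 payoff=43.1621 vs cont=42.3744 → 43.1621 [stop]  node(7,2) S=89.8437 payoff=24.0563 vs cont=23.2686 → 24.0563 [stop]  node(7,3) S=114.1099 payoff=0.0000 vs cont=6.2900 → 6.2900 [wait]  node(7,4) S=144.9301 payoff=0.0000 vs cont=0.0000 → 0.0000 [wait]  node(7,5) S=184.0748 payoff=0.0000 vs cont=0.0000 → 0.0000 [wait]  node(7,6) S=233.7921 payoff=0.0000 vs cont=0.0000 → 0.0000 [wait]  node(7,7) S=296.9377 payoff=0.0000 vs cont=0.0000 → 0.0000 [wait]  ⇒ S*(7)=89.8437
t_6: node(6,0) S=62.7674 payoff=51.1326 vs cont=50.3448 → 51.1326 [stop]  node(6,1) S=79.7205 payoff=34.1795 vs cont=33.3918 → 34.1795 [stop]  node(6,2) S=101.2524 payoff=12.6476 vs cont=15.0822 → 15.0822 [wait]  node(6,3) S=128.6000 payoff=0.0000 vs cont=3.1282 → 3.1282 [wait]  node(6,4) S=163.3340 payoff=0.0000 vs cont=0.0000 → 0.0000 [wait]  node(6,5) S=207.4493 payoff=0.0000 vs cont=0.0000 → 0.0000 [wait]  node(6,6) S=263.4799 payoff=0.0000 vs cont=0.0000 → 0.0000 [wait]  ⇒ S*(6)=79.7205
t_5: node(5,0) S=70.7379 payoff=43.1621 vs cont=42.3744 → 43.1621 [stop]  node(5,1) S=89.8437 payoff=24.0563 vs cont=24.4755 → 24.4755 [wait]  node(5,2) S=114.1099 payoff=0.0000 vs cont=9.0516 → 9.0516 [wait]  node(5,3) S=144.9301 payoff=0.0000 vs cont=1.5557 → 1.5557 [wait]  node(5,4) S=184.0748 payoff=0.0000 vs cont=0.0000 → 0.0000 [wait]  node(5,5) S=233.7921 payoff=0.0000 vs cont=0.0000 → 0.0000 [wait]  ⇒ S*(5)=70.7379
t_4: node(4,0) S=79.7205 payoff=34.1795 vs cont=33.5996 → 34.1795 [stop]  node(4,1) S=101.2524 payoff=12.6476 vs cont=16.6598 → 16.6598 [wait]  node(4,2) S=128.6000 payoff=0.0000 vs cont=5.2729 → 5.2729 [wait]  node(4,3) S=163.3340 payoff=0.0000 vs cont=0.7737 → 0.7737 [wait]  node(4,4) S=207.4493 payoff=0.0000 vs cont=0.0000 → 0.0000 [wait]  ⇒ S*(4)=79.7205
t_3: node(3,0) S=89.8437 payoff=24.0563 vs cont=25.2576 → 25.2576 [wait]  node(3,1) S=114.1099 payoff=0.0000 vs cont=10.8995 → 10.8995 [wait]  node(3,2) S=144.9301 payoff=0.0000 vs cont=3.0059 → 3.0059 [wait]  node(3,3) S=184.0748 payoff=0.0000 vs cont=0.3848 → 0.3848 [wait]  ⇒ S*(3)=-
t_2: node(2,0) S=101.2524 payoff=12.6476 vs cont=17.9648 → 17.9648 [wait]  node(2,1) S=128.6000 payoff=0.0000 vs cont=6.9108 → 6.9108 [wait]  node(2,2) S=163.3340 payoff=0.0000 vs cont=1.6857 → 1.6857 [wait]  ⇒ S*(2)=-
t_1: node(1,0) S=114.1099 payoff=0.0000 vs cont=12.3605 → 12.3605 [wait]  node(1,1) S=144.9301 payoff=0.0000 vs cont=4.2726 → 4.2726 [wait]  ⇒ S*(1)=-
t_0: node(0,0) S=128.6000 payoff=0.0000 vs cont=8.2654 → 8.2654 [wait]  ⇒ S*(0)=-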